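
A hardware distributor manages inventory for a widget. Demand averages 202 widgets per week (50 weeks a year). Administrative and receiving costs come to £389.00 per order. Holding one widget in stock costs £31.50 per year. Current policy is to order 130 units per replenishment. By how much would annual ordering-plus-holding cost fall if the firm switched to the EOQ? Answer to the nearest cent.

Extra cost ≈ £16,537.02 per year

Annual demand D = 202 × 50 = 10,100.
EOQ = √(2DS/H) = √(2 × 10,100 × 389 / 31.5) ≈ 499.45.
Cost at Q* = (D/Q*)S + (Q*/2)H = √(2DSH) ≈ £15,732.79.
Cost at Q = 130: (10,100/130)×389 + (130/2)×31.5 = £30,222.31 + £2,047.50 = £32,269.81.
Excess = £32,269.81 − £15,732.79 = £16,537.02.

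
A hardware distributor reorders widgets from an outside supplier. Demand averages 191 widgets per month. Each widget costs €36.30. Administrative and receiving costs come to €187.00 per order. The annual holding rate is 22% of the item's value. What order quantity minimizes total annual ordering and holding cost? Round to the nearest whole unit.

Annual demand D = 191 × 12 = 2,292.
Holding cost H = 0.22 × €36.30 = €7.9860 per unit per year.
EOQ = √(2DS / H) = √(2 × 2,292 × 187 / 7.986).
= √(857,208 / 7.986) = √107,338.843 ≈ 327.626.

Q* ≈ 328 widgets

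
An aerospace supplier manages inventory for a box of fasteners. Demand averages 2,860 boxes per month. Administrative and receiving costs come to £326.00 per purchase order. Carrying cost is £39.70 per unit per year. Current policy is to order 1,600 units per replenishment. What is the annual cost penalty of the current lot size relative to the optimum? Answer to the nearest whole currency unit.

Extra cost ≈ £8,947 per year

Annual demand D = 2,860 × 12 = 34,320.
EOQ = √(2DS/H) = √(2 × 34,320 × 326 / 39.7) ≈ 750.76.
Cost at Q* = (D/Q*)S + (Q*/2)H = √(2DSH) ≈ £29,805.24.
Cost at Q = 1,600: (34,320/1,600)×326 + (1,600/2)×39.7 = £6,992.70 + £31,760.00 = £38,752.70.
Excess = £38,752.70 − £29,805.24 = £8,947.46.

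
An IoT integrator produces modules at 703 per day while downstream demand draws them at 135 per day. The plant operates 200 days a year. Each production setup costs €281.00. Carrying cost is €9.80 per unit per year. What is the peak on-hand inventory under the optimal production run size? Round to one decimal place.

Annual demand D = 135 × 200 = 27,000.
Production build-up factor (1 − d/p) = 1 − 135/703 = 0.8080.
Q* = √(2DS / (H(1 − d/p))) = √(2 × 27,000 × 281 / (9.8 × 0.8080)).
= √(15,174,000 / 7.9181) ≈ 1384.333.
Maximum inventory = Q*(1 − d/p) = 1384.333 × 0.8080 ≈ 1118.494.

I_max ≈ 1,118.5 modules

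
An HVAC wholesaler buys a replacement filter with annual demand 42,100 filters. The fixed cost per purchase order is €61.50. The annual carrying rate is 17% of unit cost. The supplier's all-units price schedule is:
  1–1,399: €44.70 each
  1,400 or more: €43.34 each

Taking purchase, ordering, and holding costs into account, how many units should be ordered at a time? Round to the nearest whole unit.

Holding cost per unit per year at price C is H = 0.17·C.
Candidates are each tier's EOQ (if it falls in that tier) and each price-break quantity.
EOQ at €44.70 = 825.5 (feasible in tier 1): TC = 42,100×€44.70 + (42,100/825.5)×61.5 + (825.5/2)×0.17×€44.70 = €1,888,142.95.
EOQ at €43.34 = 838.3 < 1400, so use break Q=1400: TC = 42,100×€43.34 + (42,100/1400.0)×61.5 + (1400.0/2)×0.17×€43.34 = €1,831,620.85.
Lowest total cost is €1,831,620.85 at Q = 1400.0.

Q* ≈ 1,400 filters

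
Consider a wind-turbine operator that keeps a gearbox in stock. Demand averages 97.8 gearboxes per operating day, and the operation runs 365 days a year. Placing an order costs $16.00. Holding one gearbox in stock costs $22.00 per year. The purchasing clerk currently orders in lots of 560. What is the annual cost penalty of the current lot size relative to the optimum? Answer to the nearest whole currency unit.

Annual demand D = 97.8 × 365 = 35,697.
EOQ = √(2DS/H) = √(2 × 35,697 × 16 / 22) ≈ 227.87.
Cost at Q* = (D/Q*)S + (Q*/2)H = √(2DSH) ≈ $5,013.05.
Cost at Q = 560: (35,697/560)×16 + (560/2)×22 = $1,019.91 + $6,160.00 = $7,179.91.
Excess = $7,179.91 − $5,013.05 = $2,166.86.

Extra cost ≈ $2,167 per year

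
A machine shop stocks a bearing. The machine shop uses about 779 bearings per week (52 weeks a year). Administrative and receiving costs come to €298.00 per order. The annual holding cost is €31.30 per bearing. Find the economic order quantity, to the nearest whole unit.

Annual demand D = 779 × 52 = 40,508.
EOQ = √(2DS / H) = √(2 × 40,508 × 298 / 31.3).
= √(24,142,768 / 31.3) = √771,334.4409 ≈ 878.256.

Q* ≈ 878 bearings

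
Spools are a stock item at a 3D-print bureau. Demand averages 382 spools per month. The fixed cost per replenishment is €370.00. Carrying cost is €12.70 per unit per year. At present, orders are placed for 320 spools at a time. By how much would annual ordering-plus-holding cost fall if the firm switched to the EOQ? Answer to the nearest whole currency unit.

Annual demand D = 382 × 12 = 4,584.
EOQ = √(2DS/H) = √(2 × 4,584 × 370 / 12.7) ≈ 516.82.
Cost at Q* = (D/Q*)S + (Q*/2)H = √(2DSH) ≈ €6,563.57.
Cost at Q = 320: (4,584/320)×370 + (320/2)×12.7 = €5,300.25 + €2,032.00 = €7,332.25.
Excess = €7,332.25 − €6,563.57 = €768.68.

Extra cost ≈ €769 per year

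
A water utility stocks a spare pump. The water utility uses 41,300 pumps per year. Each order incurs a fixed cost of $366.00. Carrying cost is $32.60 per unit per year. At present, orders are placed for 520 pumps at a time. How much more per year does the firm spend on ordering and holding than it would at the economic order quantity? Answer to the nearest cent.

EOQ = √(2DS/H) = √(2 × 41,300 × 366 / 32.6) ≈ 962.99.
Cost at Q* = (D/Q*)S + (Q*/2)H = √(2DSH) ≈ $31,393.47.
Cost at Q = 520: (41,300/520)×366 + (520/2)×32.6 = $29,068.85 + $8,476.00 = $37,544.85.
Excess = $37,544.85 − $31,393.47 = $6,151.37.

Extra cost ≈ $6,151.37 per year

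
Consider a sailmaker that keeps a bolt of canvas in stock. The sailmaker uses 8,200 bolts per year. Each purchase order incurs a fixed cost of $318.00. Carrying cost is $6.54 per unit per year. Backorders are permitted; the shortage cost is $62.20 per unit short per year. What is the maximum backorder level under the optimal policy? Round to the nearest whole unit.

With planned backorders, Q* = √(2DS/H) · √((H+B)/B).
√(2DS/H) = √(2 × 8,200 × 318 / 6.54) = 892.990.
√((H+B)/B) = √((6.54+62.2)/62.2) = 1.0513.
Q* ≈ 938.763.
S* = Q* · H/(H+B) = 938.763 × 6.54/68.74 ≈ 89.315.

S* ≈ 89 bolts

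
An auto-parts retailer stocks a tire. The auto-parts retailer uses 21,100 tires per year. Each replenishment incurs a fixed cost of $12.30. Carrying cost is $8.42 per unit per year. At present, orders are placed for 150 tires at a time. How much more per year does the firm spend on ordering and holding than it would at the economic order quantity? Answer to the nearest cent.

Extra cost ≈ $271.13 per year

EOQ = √(2DS/H) = √(2 × 21,100 × 12.3 / 8.42) ≈ 248.29.
Cost at Q* = (D/Q*)S + (Q*/2)H = √(2DSH) ≈ $2,090.57.
Cost at Q = 150: (21,100/150)×12.3 + (150/2)×8.42 = $1,730.20 + $631.50 = $2,361.70.
Excess = $2,361.70 − $2,090.57 = $271.13.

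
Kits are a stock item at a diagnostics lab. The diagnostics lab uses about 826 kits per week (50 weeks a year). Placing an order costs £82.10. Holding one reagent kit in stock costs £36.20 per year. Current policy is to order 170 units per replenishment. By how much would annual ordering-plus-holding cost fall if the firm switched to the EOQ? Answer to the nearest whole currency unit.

Annual demand D = 826 × 50 = 41,300.
EOQ = √(2DS/H) = √(2 × 41,300 × 82.1 / 36.2) ≈ 432.82.
Cost at Q* = (D/Q*)S + (Q*/2)H = √(2DSH) ≈ £15,668.08.
Cost at Q = 170: (41,300/170)×82.1 + (170/2)×36.2 = £19,945.47 + £3,077.00 = £23,022.47.
Excess = £23,022.47 − £15,668.08 = £7,354.39.

Extra cost ≈ £7,354 per year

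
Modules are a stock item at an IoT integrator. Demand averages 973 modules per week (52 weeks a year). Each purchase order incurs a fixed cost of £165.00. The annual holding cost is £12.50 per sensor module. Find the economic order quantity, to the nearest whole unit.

Annual demand D = 973 × 52 = 50,596.
EOQ = √(2DS / H) = √(2 × 50,596 × 165 / 12.5).
= √(16,696,680 / 12.5) = √1,335,734.4 ≈ 1155.740.

Q* ≈ 1,156 modules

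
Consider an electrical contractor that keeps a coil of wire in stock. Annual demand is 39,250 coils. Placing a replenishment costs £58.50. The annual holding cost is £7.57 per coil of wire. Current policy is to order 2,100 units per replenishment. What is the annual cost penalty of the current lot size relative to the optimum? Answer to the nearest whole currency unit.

Extra cost ≈ £3,146 per year

EOQ = √(2DS/H) = √(2 × 39,250 × 58.5 / 7.57) ≈ 778.87.
Cost at Q* = (D/Q*)S + (Q*/2)H = √(2DSH) ≈ £5,896.04.
Cost at Q = 2,100: (39,250/2,100)×58.5 + (2,100/2)×7.57 = £1,093.39 + £7,948.50 = £9,041.89.
Excess = £9,041.89 − £5,896.04 = £3,145.85.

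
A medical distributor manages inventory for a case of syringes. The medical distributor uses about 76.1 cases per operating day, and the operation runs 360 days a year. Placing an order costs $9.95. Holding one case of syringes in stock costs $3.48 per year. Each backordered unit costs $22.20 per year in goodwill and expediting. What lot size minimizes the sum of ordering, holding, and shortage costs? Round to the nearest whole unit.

Annual demand D = 76.1 × 360 = 27,396.
With planned backorders, Q* = √(2DS/H) · √((H+B)/B).
√(2DS/H) = √(2 × 27,396 × 9.95 / 3.48) = 395.804.
√((H+B)/B) = √((3.48+22.2)/22.2) = 1.0755.
Q* ≈ 425.698.

Q* ≈ 426 cases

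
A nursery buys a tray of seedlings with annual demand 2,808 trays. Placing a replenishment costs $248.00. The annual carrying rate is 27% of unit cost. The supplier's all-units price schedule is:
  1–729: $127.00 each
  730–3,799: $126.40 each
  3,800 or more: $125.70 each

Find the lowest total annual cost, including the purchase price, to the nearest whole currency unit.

Holding cost per unit per year at price C is H = 0.27·C.
For each price level, check whether its EOQ is feasible; otherwise the best quantity at that price is the breakpoint.
EOQ at $127.00 = 201.5 (feasible in tier 1): TC = 2,808×$127.00 + (2,808/201.5)×248 + (201.5/2)×0.27×$127.00 = $363,526.72.
EOQ at $126.40 = 202.0 < 730, so use break Q=730: TC = 2,808×$126.40 + (2,808/730.0)×248 + (730.0/2)×0.27×$126.40 = $368,341.87.
EOQ at $125.70 = 202.6 < 3800, so use break Q=3800: TC = 2,808×$125.70 + (2,808/3800.0)×248 + (3800.0/2)×0.27×$125.70 = $417,632.96.
Lowest total cost among the candidates is at Q = 201.5.

TC* ≈ $363,527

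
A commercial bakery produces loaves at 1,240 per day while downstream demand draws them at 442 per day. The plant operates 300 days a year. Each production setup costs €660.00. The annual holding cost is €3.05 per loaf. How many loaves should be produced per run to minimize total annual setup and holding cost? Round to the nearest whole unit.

Annual demand D = 442 × 300 = 132,600.
Production build-up factor (1 − d/p) = 1 − 442/1,240 = 0.6435.
Q* = √(2DS / (H(1 − d/p))) = √(2 × 132,600 × 660 / (3.05 × 0.6435)).
= √(175,032,000 / 1.9628) ≈ 9443.179.

Q* ≈ 9,443 loaves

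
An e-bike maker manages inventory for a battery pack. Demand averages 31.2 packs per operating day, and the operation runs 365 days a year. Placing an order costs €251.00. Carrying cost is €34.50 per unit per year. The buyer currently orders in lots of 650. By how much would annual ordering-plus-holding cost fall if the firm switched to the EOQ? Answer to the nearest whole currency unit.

Extra cost ≈ €1,566 per year

Annual demand D = 31.2 × 365 = 11,388.
EOQ = √(2DS/H) = √(2 × 11,388 × 251 / 34.5) ≈ 407.07.
Cost at Q* = (D/Q*)S + (Q*/2)H = √(2DSH) ≈ €14,043.82.
Cost at Q = 650: (11,388/650)×251 + (650/2)×34.5 = €4,397.52 + €11,212.50 = €15,610.02.
Excess = €15,610.02 − €14,043.82 = €1,566.20.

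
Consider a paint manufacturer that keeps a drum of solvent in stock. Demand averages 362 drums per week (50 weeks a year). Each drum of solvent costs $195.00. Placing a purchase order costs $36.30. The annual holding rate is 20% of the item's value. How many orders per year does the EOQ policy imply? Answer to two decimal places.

N ≈ 98.61 orders per year

Annual demand D = 362 × 50 = 18,100.
Holding cost H = 0.20 × $195.00 = $39.0000 per unit per year.
EOQ = √(2DS/H) = √(2 × 18,100 × 36.3 / 39) ≈ 183.56.
Orders per year = D / Q* = 18,100 / 183.56 ≈ 98.606.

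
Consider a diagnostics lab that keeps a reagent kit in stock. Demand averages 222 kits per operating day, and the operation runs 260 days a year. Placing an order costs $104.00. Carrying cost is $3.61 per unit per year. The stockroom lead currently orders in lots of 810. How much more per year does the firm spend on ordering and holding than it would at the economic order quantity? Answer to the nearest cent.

Extra cost ≈ $2,289.64 per year

Annual demand D = 222 × 260 = 57,720.
EOQ = √(2DS/H) = √(2 × 57,720 × 104 / 3.61) ≈ 1823.65.
Cost at Q* = (D/Q*)S + (Q*/2)H = √(2DSH) ≈ $6,583.37.
Cost at Q = 810: (57,720/810)×104 + (810/2)×3.61 = $7,410.96 + $1,462.05 = $8,873.01.
Excess = $8,873.01 − $6,583.37 = $2,289.64.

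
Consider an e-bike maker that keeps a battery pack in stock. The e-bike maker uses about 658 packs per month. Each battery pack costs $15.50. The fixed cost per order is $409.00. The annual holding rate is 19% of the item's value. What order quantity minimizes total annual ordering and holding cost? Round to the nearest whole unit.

Annual demand D = 658 × 12 = 7,896.
Holding cost H = 0.19 × $15.50 = $2.9450 per unit per year.
EOQ = √(2DS / H) = √(2 × 7,896 × 409 / 2.945).
= √(6,458,928 / 2.945) = √2,193,184.3803 ≈ 1480.940.

Q* ≈ 1,481 packs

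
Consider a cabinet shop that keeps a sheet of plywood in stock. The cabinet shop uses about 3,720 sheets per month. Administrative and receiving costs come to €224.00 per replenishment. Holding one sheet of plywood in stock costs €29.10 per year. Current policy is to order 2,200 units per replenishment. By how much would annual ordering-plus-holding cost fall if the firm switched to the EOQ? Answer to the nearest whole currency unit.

Extra cost ≈ €12,431 per year

Annual demand D = 3,720 × 12 = 44,640.
EOQ = √(2DS/H) = √(2 × 44,640 × 224 / 29.1) ≈ 829.00.
Cost at Q* = (D/Q*)S + (Q*/2)H = √(2DSH) ≈ €24,123.90.
Cost at Q = 2,200: (44,640/2,200)×224 + (2,200/2)×29.1 = €4,545.16 + €32,010.00 = €36,555.16.
Excess = €36,555.16 − €24,123.90 = €12,431.26.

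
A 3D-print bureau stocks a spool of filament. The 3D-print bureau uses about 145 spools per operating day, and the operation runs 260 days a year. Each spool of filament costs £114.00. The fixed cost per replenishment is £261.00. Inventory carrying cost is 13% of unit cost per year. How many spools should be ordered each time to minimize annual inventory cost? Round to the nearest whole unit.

Q* ≈ 1,152 spools

Annual demand D = 145 × 260 = 37,700.
Holding cost H = 0.13 × £114.00 = £14.8200 per unit per year.
EOQ = √(2DS / H) = √(2 × 37,700 × 261 / 14.82).
= √(19,679,400 / 14.82) = √1,327,894.7368 ≈ 1152.343.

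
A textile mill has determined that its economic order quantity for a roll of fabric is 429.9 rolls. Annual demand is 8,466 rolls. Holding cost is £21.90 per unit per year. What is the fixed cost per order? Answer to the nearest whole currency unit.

Squaring Q* = √(2DS/H) gives Q*² = 2DS/H.
From Q* = √(2DS/H): S = Q*²H / (2D) = 429.9² × 21.9 / (2 × 8,466) = 239.0401.

S ≈ £239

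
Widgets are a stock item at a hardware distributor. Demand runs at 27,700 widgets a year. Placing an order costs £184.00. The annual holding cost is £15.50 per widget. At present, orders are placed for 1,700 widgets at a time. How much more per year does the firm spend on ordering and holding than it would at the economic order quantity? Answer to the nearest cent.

Extra cost ≈ £3,603.28 per year

EOQ = √(2DS/H) = √(2 × 27,700 × 184 / 15.5) ≈ 810.96.
Cost at Q* = (D/Q*)S + (Q*/2)H = √(2DSH) ≈ £12,569.84.
Cost at Q = 1,700: (27,700/1,700)×184 + (1,700/2)×15.5 = £2,998.12 + £13,175.00 = £16,173.12.
Excess = £16,173.12 − £12,569.84 = £3,603.28.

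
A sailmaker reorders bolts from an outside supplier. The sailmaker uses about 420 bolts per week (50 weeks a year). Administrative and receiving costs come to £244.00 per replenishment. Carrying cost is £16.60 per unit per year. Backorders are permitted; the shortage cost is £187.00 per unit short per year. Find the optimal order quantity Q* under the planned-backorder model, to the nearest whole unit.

Annual demand D = 420 × 50 = 21,000.
With planned backorders, Q* = √(2DS/H) · √((H+B)/B).
√(2DS/H) = √(2 × 21,000 × 244 / 16.6) = 785.716.
√((H+B)/B) = √((16.6+187)/187) = 1.0434.
Q* ≈ 819.848.

Q* ≈ 820 bolts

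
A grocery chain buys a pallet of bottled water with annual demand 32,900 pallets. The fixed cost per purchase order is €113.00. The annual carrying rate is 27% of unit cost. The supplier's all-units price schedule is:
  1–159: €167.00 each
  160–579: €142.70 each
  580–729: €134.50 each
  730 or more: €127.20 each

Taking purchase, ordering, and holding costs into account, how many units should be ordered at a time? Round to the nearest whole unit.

Holding cost per unit per year at price C is H = 0.27·C.
Evaluate total cost at each tier's feasible EOQ or, if the EOQ is below the tier, at the tier's minimum quantity.
Tier 1 (€167.00): EOQ = 406.1 exceeds tier's upper bound 159, so this tier is dominated.
EOQ at €142.70 = 439.3 (feasible in tier 2): TC = 32,900×€142.70 + (32,900/439.3)×113 + (439.3/2)×0.27×€142.70 = €4,711,755.68.
EOQ at €134.50 = 452.5 < 580, so use break Q=580: TC = 32,900×€134.50 + (32,900/580.0)×113 + (580.0/2)×0.27×€134.50 = €4,441,991.18.
EOQ at €127.20 = 465.3 < 730, so use break Q=730: TC = 32,900×€127.20 + (32,900/730.0)×113 + (730.0/2)×0.27×€127.20 = €4,202,508.30.
Lowest total cost is €4,202,508.30 at Q = 730.0.

Q* ≈ 730 pallets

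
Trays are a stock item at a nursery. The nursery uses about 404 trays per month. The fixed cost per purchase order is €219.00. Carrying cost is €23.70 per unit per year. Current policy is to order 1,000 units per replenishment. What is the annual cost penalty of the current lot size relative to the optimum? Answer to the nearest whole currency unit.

Extra cost ≈ €5,818 per year

Annual demand D = 404 × 12 = 4,848.
EOQ = √(2DS/H) = √(2 × 4,848 × 219 / 23.7) ≈ 299.33.
Cost at Q* = (D/Q*)S + (Q*/2)H = √(2DSH) ≈ €7,094.02.
Cost at Q = 1,000: (4,848/1,000)×219 + (1,000/2)×23.7 = €1,061.71 + €11,850.00 = €12,911.71.
Excess = €12,911.71 − €7,094.02 = €5,817.69.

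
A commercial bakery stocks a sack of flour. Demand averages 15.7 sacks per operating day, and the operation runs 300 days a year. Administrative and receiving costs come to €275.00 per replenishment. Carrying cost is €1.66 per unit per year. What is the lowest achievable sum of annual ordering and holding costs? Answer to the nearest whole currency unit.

TC* ≈ €2,074

Annual demand D = 15.7 × 300 = 4,710.
The optimal lot size = √(2DS/H) = √(2 × 4,710 × 275 / 1.66) ≈ 1249.22.
At the optimum the two cost components are equal, so total cost = 2·(Q*/2)H = Q*·H.
Minimum total = √(2DSH) = √(2 × 4,710 × 275 × 1.66) ≈ 2073.700.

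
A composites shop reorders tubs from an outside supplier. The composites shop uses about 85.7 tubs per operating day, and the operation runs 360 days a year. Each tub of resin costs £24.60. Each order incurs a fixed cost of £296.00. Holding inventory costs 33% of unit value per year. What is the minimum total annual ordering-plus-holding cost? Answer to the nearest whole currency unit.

TC* ≈ £12,177

Annual demand D = 85.7 × 360 = 30,852.
Holding cost H = 0.33 × £24.60 = £8.1180 per unit per year.
EOQ = √(2DS/H) = √(2 × 30,852 × 296 / 8.118) ≈ 1499.95.
At the optimum the two cost components are equal, so total cost = 2·(Q*/2)H = Q*·H.
Minimum total = √(2DSH) = √(2 × 30,852 × 296 × 8.118) ≈ 12176.628.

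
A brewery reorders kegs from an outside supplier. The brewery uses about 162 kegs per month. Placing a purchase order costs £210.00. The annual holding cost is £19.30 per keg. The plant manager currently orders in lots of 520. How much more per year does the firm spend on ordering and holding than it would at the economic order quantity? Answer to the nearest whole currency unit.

Extra cost ≈ £1,833 per year

Annual demand D = 162 × 12 = 1,944.
EOQ = √(2DS/H) = √(2 × 1,944 × 210 / 19.3) ≈ 205.68.
Cost at Q* = (D/Q*)S + (Q*/2)H = √(2DSH) ≈ £3,969.64.
Cost at Q = 520: (1,944/520)×210 + (520/2)×19.3 = £785.08 + £5,018.00 = £5,803.08.
Excess = £5,803.08 − £3,969.64 = £1,833.43.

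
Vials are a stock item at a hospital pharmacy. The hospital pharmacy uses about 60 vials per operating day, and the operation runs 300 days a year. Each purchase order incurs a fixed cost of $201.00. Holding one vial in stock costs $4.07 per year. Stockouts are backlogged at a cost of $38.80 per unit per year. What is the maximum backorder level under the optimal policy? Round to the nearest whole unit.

Annual demand D = 60 × 300 = 18,000.
With planned backorders, Q* = √(2DS/H) · √((H+B)/B).
√(2DS/H) = √(2 × 18,000 × 201 / 4.07) = 1333.374.
√((H+B)/B) = √((4.07+38.8)/38.8) = 1.0511.
Q* ≈ 1401.564.
S* = Q* · H/(H+B) = 1401.564 × 4.07/42.87 ≈ 133.062.

S* ≈ 133 vials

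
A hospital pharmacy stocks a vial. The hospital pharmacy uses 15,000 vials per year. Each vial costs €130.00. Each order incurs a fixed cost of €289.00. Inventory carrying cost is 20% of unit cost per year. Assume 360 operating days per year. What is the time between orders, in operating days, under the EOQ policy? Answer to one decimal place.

Holding cost H = 0.20 × €130.00 = €26.0000 per unit per year.
The optimal lot size = √(2DS/H) = √(2 × 15,000 × 289 / 26) ≈ 577.46.
Cycle time = Q*/D × 360 = 577.46 / 15,000 × 360 ≈ 13.859 days.

T ≈ 13.9 days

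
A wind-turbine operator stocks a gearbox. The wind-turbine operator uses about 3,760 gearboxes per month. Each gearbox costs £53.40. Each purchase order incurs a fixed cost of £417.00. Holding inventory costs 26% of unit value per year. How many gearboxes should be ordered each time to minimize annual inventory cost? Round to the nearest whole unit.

Annual demand D = 3,760 × 12 = 45,120.
Holding cost H = 0.26 × £53.40 = £13.8840 per unit per year.
EOQ = √(2DS / H) = √(2 × 45,120 × 417 / 13.884).
= √(37,630,080 / 13.884) = √2,710,319.7926 ≈ 1646.305.

Q* ≈ 1,646 gearboxes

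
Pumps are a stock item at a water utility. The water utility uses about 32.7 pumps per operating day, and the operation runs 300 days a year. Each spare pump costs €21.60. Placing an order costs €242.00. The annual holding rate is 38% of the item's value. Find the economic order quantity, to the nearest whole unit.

Q* ≈ 761 pumps

Annual demand D = 32.7 × 300 = 9,810.
Holding cost H = 0.38 × €21.60 = €8.2080 per unit per year.
EOQ = √(2DS / H) = √(2 × 9,810 × 242 / 8.208).
= √(4,748,040 / 8.208) = √578,464.9123 ≈ 760.569.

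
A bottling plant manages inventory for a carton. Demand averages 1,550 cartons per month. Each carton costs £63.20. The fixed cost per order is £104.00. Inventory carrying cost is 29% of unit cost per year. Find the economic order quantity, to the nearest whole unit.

Q* ≈ 459 cartons

Annual demand D = 1,550 × 12 = 18,600.
Holding cost H = 0.29 × £63.20 = £18.3280 per unit per year.
EOQ = √(2DS / H) = √(2 × 18,600 × 104 / 18.328).
= √(3,868,800 / 18.328) = √211,086.8616 ≈ 459.442.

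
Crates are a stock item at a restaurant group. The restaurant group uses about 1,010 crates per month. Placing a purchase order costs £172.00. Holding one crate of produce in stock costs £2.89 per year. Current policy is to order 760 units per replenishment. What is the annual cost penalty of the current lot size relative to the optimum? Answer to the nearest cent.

Annual demand D = 1,010 × 12 = 12,120.
EOQ = √(2DS/H) = √(2 × 12,120 × 172 / 2.89) ≈ 1201.11.
Cost at Q* = (D/Q*)S + (Q*/2)H = √(2DSH) ≈ £3,471.20.
Cost at Q = 760: (12,120/760)×172 + (760/2)×2.89 = £2,742.95 + £1,098.20 = £3,841.15.
Excess = £3,841.15 − £3,471.20 = £369.95.

Extra cost ≈ £369.95 per year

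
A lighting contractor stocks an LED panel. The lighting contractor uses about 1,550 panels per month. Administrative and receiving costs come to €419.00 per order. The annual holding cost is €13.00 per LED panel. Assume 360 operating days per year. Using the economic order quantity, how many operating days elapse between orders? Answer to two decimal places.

Annual demand D = 1,550 × 12 = 18,600.
Q* = √(2DS/H) = √(2 × 18,600 × 419 / 13) ≈ 1094.98.
Cycle time = Q*/D × 360 = 1094.98 / 18,600 × 360 ≈ 21.193 days.

T ≈ 21.19 days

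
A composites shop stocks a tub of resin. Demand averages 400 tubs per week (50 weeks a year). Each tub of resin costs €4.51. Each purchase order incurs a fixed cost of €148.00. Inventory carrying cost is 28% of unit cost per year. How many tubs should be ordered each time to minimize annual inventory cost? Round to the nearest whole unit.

Q* ≈ 2,165 tubs

Annual demand D = 400 × 50 = 20,000.
Holding cost H = 0.28 × €4.51 = €1.2628 per unit per year.
EOQ = √(2DS / H) = √(2 × 20,000 × 148 / 1.2628).
= √(5,920,000 / 1.2628) = √4,687,994.9319 ≈ 2165.178.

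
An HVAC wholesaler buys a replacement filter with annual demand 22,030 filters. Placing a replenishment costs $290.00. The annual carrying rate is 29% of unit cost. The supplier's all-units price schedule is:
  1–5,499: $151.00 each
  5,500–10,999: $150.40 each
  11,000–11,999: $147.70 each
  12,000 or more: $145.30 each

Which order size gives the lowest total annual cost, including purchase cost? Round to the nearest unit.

Holding cost per unit per year at price C is H = 0.29·C.
Candidates are each tier's EOQ (if it falls in that tier) and each price-break quantity.
EOQ at $151.00 = 540.2 (feasible in tier 1): TC = 22,030×$151.00 + (22,030/540.2)×290 + (540.2/2)×0.29×$151.00 = $3,350,184.22.
EOQ at $150.40 = 541.3 < 5500, so use break Q=5500: TC = 22,030×$150.40 + (22,030/5500.0)×290 + (5500.0/2)×0.29×$150.40 = $3,434,417.58.
EOQ at $147.70 = 546.2 < 11000, so use break Q=11000: TC = 22,030×$147.70 + (22,030/11000.0)×290 + (11000.0/2)×0.29×$147.70 = $3,489,993.29.
EOQ at $145.30 = 550.7 < 12000, so use break Q=12000: TC = 22,030×$145.30 + (22,030/12000.0)×290 + (12000.0/2)×0.29×$145.30 = $3,454,313.39.
Lowest total cost is $3,350,184.22 at Q = 540.2.

Q* ≈ 540 filters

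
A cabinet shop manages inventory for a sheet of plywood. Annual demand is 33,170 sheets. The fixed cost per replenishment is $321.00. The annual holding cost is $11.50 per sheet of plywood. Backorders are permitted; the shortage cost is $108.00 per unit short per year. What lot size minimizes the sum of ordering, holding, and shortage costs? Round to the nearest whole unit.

With planned backorders, Q* = √(2DS/H) · √((H+B)/B).
√(2DS/H) = √(2 × 33,170 × 321 / 11.5) = 1360.791.
√((H+B)/B) = √((11.5+108)/108) = 1.0519.
Q* ≈ 1431.408.

Q* ≈ 1,431 sheets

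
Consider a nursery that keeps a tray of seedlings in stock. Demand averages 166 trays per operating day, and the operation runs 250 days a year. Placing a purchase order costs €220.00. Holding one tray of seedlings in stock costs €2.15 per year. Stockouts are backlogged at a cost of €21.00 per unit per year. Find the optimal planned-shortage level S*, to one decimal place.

S* ≈ 284.2 trays

Annual demand D = 166 × 250 = 41,500.
With planned backorders, Q* = √(2DS/H) · √((H+B)/B).
√(2DS/H) = √(2 × 41,500 × 220 / 2.15) = 2914.279.
√((H+B)/B) = √((2.15+21)/21) = 1.0499.
Q* ≈ 3059.828.
S* = Q* · H/(H+B) = 3059.828 × 2.15/23.15 ≈ 284.174.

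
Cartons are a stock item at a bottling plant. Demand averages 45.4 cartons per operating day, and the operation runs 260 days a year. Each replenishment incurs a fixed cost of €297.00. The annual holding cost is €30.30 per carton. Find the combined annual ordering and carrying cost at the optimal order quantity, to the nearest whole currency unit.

Annual demand D = 45.4 × 260 = 11,804.
Q* = √(2DS/H) = √(2 × 11,804 × 297 / 30.3) ≈ 481.05.
At Q*, ordering cost (D/Q*)S equals holding cost (Q*/2)H, each = √(DSH/2).
Minimum total = √(2DSH) = √(2 × 11,804 × 297 × 30.3) ≈ 14575.690.

TC* ≈ €14,576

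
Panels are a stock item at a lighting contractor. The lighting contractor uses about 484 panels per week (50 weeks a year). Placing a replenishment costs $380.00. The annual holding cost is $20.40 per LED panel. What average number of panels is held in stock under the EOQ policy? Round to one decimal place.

Annual demand D = 484 × 50 = 24,200.
The optimal lot size = √(2DS/H) = √(2 × 24,200 × 380 / 20.4) ≈ 949.51.
Average inventory = Q*/2 ≈ 949.51 / 2 = 474.755.

Average inventory ≈ 474.8 panels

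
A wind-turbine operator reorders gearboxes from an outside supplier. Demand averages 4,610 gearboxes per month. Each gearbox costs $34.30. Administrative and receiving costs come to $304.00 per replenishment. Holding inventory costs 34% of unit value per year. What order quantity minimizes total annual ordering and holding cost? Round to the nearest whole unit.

Q* ≈ 1,698 gearboxes

Annual demand D = 4,610 × 12 = 55,320.
Holding cost H = 0.34 × $34.30 = $11.6620 per unit per year.
EOQ = √(2DS / H) = √(2 × 55,320 × 304 / 11.662).
= √(33,634,560 / 11.662) = √2,884,115.9321 ≈ 1698.269.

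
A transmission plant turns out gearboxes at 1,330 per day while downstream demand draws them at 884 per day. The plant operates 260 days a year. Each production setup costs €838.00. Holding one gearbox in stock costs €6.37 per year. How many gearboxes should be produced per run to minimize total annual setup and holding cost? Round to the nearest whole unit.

Annual demand D = 884 × 260 = 229,840.
Production build-up factor (1 − d/p) = 1 − 884/1,330 = 0.3353.
Q* = √(2DS / (H(1 − d/p))) = √(2 × 229,840 × 838 / (6.37 × 0.3353)).
= √(385,211,840 / 2.1361) ≈ 13428.840.

Q* ≈ 13,429 gearboxes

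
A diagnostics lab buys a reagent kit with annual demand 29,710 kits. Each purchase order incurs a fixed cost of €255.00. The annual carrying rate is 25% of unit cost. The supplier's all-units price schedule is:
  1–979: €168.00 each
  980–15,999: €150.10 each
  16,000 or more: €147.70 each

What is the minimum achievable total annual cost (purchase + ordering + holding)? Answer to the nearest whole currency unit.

TC* ≈ €4,485,589

Holding cost per unit per year at price C is H = 0.25·C.
Candidates are each tier's EOQ (if it falls in that tier) and each price-break quantity.
EOQ at €168.00 = 600.6 (feasible in tier 1): TC = 29,710×€168.00 + (29,710/600.6)×255 + (600.6/2)×0.25×€168.00 = €5,016,506.74.
EOQ at €150.10 = 635.4 < 980, so use break Q=980: TC = 29,710×€150.10 + (29,710/980.0)×255 + (980.0/2)×0.25×€150.10 = €4,485,588.91.
EOQ at €147.70 = 640.6 < 16000, so use break Q=16000: TC = 29,710×€147.70 + (29,710/16000.0)×255 + (16000.0/2)×0.25×€147.70 = €4,684,040.50.
Lowest total cost among the candidates is at Q = 980.0.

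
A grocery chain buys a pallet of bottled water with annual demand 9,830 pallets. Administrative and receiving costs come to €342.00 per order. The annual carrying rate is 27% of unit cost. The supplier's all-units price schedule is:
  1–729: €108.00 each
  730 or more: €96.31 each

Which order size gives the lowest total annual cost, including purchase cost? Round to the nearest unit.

Holding cost per unit per year at price C is H = 0.27·C.
Candidates are each tier's EOQ (if it falls in that tier) and each price-break quantity.
EOQ at €108.00 = 480.2 (feasible in tier 1): TC = 9,830×€108.00 + (9,830/480.2)×342 + (480.2/2)×0.27×€108.00 = €1,075,642.27.
EOQ at €96.31 = 508.5 < 730, so use break Q=730: TC = 9,830×€96.31 + (9,830/730.0)×342 + (730.0/2)×0.27×€96.31 = €960,823.94.
Lowest total cost is €960,823.94 at Q = 730.0.

Q* ≈ 730 pallets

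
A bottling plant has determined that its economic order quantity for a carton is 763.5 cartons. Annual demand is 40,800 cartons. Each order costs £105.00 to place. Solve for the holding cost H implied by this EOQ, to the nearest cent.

H ≈ £14.70

Invert the EOQ relation Q*² = 2DS/H.
From Q* = √(2DS/H): H = 2DS / Q*² = 2 × 40,800 × 105 / 763.5² = 14.6981.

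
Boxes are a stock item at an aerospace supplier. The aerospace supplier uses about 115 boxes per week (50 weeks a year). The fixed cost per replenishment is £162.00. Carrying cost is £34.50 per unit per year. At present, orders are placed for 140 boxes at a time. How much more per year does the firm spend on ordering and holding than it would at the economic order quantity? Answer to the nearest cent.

Extra cost ≈ £1,051.50 per year

Annual demand D = 115 × 50 = 5,750.
EOQ = √(2DS/H) = √(2 × 5,750 × 162 / 34.5) ≈ 232.38.
Cost at Q* = (D/Q*)S + (Q*/2)H = √(2DSH) ≈ £8,017.08.
Cost at Q = 140: (5,750/140)×162 + (140/2)×34.5 = £6,653.57 + £2,415.00 = £9,068.57.
Excess = £9,068.57 − £8,017.08 = £1,051.50.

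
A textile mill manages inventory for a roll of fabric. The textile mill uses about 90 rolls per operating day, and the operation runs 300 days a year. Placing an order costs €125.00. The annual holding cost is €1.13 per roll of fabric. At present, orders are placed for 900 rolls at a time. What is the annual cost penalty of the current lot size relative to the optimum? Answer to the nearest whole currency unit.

Annual demand D = 90 × 300 = 27,000.
EOQ = √(2DS/H) = √(2 × 27,000 × 125 / 1.13) ≈ 2444.06.
Cost at Q* = (D/Q*)S + (Q*/2)H = √(2DSH) ≈ €2,761.79.
Cost at Q = 900: (27,000/900)×125 + (900/2)×1.13 = €3,750.00 + €508.50 = €4,258.50.
Excess = €4,258.50 − €2,761.79 = €1,496.71.

Extra cost ≈ €1,497 per year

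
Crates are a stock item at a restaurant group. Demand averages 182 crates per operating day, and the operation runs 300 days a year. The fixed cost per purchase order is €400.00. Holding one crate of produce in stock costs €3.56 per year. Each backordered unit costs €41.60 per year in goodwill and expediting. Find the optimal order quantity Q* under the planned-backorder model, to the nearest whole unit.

Q* ≈ 3,650 crates

Annual demand D = 182 × 300 = 54,600.
With planned backorders, Q* = √(2DS/H) · √((H+B)/B).
√(2DS/H) = √(2 × 54,600 × 400 / 3.56) = 3502.808.
√((H+B)/B) = √((3.56+41.6)/41.6) = 1.0419.
Q* ≈ 3649.611.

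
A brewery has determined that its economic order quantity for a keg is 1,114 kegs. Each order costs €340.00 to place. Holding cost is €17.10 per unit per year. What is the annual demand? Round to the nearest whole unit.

Squaring Q* = √(2DS/H) gives Q*² = 2DS/H.
From Q* = √(2DS/H): D = Q*²H / (2S) = 1,114² × 17.1 / (2 × 340) = 31207.399.

D ≈ 31,207 kegs per year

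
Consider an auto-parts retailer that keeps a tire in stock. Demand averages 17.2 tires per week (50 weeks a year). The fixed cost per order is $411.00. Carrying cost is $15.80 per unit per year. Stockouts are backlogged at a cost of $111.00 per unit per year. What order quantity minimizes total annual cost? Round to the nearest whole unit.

Annual demand D = 17.2 × 50 = 860.
With planned backorders, Q* = √(2DS/H) · √((H+B)/B).
√(2DS/H) = √(2 × 860 × 411 / 15.8) = 211.523.
√((H+B)/B) = √((15.8+111)/111) = 1.0688.
Q* ≈ 226.076.

Q* ≈ 226 tires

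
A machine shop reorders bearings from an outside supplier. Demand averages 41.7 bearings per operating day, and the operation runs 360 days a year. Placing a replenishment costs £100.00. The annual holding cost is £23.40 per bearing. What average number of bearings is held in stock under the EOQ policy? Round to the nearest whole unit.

Average inventory ≈ 179 bearings

Annual demand D = 41.7 × 360 = 15,012.
EOQ = √(2DS/H) = √(2 × 15,012 × 100 / 23.4) ≈ 358.20.
Average inventory = Q*/2 ≈ 358.20 / 2 = 179.100.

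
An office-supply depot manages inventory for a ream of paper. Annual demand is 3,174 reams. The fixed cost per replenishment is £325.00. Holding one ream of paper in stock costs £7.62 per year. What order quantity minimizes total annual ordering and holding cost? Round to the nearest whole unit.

Q* ≈ 520 reams

EOQ = √(2DS / H) = √(2 × 3,174 × 325 / 7.62).
= √(2,063,100 / 7.62) = √270,748.0315 ≈ 520.335.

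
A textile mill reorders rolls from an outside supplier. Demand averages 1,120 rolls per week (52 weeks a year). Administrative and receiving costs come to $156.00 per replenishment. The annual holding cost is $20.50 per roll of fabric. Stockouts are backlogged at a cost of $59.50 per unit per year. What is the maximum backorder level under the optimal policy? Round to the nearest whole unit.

S* ≈ 280 rolls

Annual demand D = 1,120 × 52 = 58,240.
With planned backorders, Q* = √(2DS/H) · √((H+B)/B).
√(2DS/H) = √(2 × 58,240 × 156 / 20.5) = 941.480.
√((H+B)/B) = √((20.5+59.5)/59.5) = 1.1595.
Q* ≈ 1091.686.
S* = Q* · H/(H+B) = 1091.686 × 20.5/80 ≈ 279.744.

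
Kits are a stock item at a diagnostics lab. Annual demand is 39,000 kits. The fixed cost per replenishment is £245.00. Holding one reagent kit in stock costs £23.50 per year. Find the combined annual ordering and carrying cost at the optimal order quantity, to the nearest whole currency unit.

The optimal lot size = √(2DS/H) = √(2 × 39,000 × 245 / 23.5) ≈ 901.77.
At the optimum the two cost components are equal, so total cost = 2·(Q*/2)H = Q*·H.
Minimum total = √(2DSH) = √(2 × 39,000 × 245 × 23.5) ≈ 21191.626.

TC* ≈ £21,192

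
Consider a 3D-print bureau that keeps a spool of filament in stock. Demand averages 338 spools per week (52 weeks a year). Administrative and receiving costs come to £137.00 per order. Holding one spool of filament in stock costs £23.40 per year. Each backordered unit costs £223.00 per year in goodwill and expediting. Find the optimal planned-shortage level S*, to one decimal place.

Annual demand D = 338 × 52 = 17,576.
With planned backorders, Q* = √(2DS/H) · √((H+B)/B).
√(2DS/H) = √(2 × 17,576 × 137 / 23.4) = 453.657.
√((H+B)/B) = √((23.4+223)/223) = 1.0512.
Q* ≈ 476.865.
S* = Q* · H/(H+B) = 476.865 × 23.4/246.4 ≈ 45.287.

S* ≈ 45.3 spools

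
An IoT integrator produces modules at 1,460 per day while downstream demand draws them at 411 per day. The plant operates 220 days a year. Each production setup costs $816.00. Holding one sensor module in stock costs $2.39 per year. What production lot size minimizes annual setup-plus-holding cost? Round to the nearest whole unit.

Q* ≈ 9,270 modules

Annual demand D = 411 × 220 = 90,420.
Production build-up factor (1 − d/p) = 1 − 411/1,460 = 0.7185.
Q* = √(2DS / (H(1 − d/p))) = √(2 × 90,420 × 816 / (2.39 × 0.7185)).
= √(147,565,440 / 1.7172) ≈ 9270.050.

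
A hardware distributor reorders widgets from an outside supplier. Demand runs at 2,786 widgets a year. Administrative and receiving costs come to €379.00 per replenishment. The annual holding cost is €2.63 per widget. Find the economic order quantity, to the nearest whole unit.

EOQ = √(2DS / H) = √(2 × 2,786 × 379 / 2.63).
= √(2,111,788 / 2.63) = √802,961.2167 ≈ 896.081.

Q* ≈ 896 widgets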